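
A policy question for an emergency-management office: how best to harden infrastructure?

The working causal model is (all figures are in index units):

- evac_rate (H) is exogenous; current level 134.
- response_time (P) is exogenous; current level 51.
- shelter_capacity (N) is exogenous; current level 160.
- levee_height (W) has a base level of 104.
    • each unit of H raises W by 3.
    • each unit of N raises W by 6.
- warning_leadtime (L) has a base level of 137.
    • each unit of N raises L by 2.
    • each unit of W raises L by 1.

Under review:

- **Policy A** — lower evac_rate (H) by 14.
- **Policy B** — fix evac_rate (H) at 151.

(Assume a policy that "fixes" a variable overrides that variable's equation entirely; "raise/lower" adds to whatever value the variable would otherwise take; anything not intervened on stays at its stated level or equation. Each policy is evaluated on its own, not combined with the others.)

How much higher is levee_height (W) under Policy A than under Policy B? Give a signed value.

Policy A (H − 14):
  H = 134 − 14 = 120
  N = 160
  W = 104 + 3·120 + 6·160 = 1424
Policy B (H := 151):
  H = 151
  N = 160
  W = 104 + 3·151 + 6·160 = 1517
W: 1424 − 1517 = -93

-93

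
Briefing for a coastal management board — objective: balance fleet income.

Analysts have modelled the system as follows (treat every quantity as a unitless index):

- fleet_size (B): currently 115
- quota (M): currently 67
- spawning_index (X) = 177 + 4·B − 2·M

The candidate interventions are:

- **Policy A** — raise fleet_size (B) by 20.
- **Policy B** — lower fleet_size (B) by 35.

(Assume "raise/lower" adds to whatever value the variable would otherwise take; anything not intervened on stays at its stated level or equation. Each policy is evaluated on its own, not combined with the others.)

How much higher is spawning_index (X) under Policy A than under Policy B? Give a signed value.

220

Policy A (B + 20):
  B = 115 + 20 = 135
  M = 67
  X = 177 + 4·135 − 2·67 = 583
Policy B (B − 35):
  B = 115 − 35 = 80
  M = 67
  X = 177 + 4·80 − 2·67 = 363
X: 583 − 363 = 220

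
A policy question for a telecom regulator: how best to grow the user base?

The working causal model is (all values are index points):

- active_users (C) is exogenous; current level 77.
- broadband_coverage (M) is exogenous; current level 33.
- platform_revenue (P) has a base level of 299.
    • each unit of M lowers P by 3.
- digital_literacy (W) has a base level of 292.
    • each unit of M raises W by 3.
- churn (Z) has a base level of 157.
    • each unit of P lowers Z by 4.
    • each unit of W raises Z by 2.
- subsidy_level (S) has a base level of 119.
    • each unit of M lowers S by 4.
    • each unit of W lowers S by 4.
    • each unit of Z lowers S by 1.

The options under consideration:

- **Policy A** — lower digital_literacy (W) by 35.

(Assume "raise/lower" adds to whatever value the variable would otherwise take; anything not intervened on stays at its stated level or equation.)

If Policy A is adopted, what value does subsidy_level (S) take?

Policy A (W − 35):
  M = 33
  P = 299 − 3·33 = 200
  W = 292 + 3·33 (−35 from intervention) = 356
  Z = 157 − 4·200 + 2·356 = 69
  S = 119 − 4·33 − 4·356 − 69 = -1506

-1506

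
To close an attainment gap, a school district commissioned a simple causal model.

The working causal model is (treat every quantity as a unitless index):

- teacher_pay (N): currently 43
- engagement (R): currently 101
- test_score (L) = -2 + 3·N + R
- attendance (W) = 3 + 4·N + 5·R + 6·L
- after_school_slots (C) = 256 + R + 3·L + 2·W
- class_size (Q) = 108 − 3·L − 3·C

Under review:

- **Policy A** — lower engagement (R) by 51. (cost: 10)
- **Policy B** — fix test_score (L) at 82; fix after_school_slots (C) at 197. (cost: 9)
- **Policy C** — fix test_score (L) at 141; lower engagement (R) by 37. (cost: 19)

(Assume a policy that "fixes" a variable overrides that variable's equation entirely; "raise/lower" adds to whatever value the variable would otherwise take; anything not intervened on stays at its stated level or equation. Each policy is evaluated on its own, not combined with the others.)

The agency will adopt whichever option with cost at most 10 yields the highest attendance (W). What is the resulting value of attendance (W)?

Policy A (R − 51):
  N = 43
  R = 101 − 51 = 50
  L = -2 + 3·43 + 50 = 177
  W = 3 + 4·43 + 5·50 + 6·177 = 1487
Policy B (L := 82, C := 197):
  N = 43
  R = 101
  L = 82
  W = 3 + 4·43 + 5·101 + 6·82 = 1172
Comparing — Policy A: W=1487, Policy B: W=1172. Highest is 1487 (Policy A).

1487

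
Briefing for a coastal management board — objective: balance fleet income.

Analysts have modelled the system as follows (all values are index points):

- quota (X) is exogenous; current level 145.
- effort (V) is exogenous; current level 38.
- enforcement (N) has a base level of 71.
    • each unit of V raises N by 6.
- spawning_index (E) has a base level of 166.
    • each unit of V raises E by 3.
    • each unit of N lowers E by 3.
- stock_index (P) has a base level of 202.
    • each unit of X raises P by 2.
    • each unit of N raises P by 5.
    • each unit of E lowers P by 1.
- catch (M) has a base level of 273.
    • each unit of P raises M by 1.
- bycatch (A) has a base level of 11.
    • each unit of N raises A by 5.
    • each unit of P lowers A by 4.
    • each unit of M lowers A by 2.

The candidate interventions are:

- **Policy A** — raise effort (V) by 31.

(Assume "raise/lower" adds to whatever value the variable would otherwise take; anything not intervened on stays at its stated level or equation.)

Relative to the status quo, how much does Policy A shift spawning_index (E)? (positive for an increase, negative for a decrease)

-465

Baseline:
  V = 38
  N = 71 + 6·38 = 299
  E = 166 + 3·38 − 3·299 = -617
Policy A (V + 31):
  V = 38 + 31 = 69
  N = 71 + 6·69 = 485
  E = 166 + 3·69 − 3·485 = -1082
Change in E: -1082 − (-617) = -465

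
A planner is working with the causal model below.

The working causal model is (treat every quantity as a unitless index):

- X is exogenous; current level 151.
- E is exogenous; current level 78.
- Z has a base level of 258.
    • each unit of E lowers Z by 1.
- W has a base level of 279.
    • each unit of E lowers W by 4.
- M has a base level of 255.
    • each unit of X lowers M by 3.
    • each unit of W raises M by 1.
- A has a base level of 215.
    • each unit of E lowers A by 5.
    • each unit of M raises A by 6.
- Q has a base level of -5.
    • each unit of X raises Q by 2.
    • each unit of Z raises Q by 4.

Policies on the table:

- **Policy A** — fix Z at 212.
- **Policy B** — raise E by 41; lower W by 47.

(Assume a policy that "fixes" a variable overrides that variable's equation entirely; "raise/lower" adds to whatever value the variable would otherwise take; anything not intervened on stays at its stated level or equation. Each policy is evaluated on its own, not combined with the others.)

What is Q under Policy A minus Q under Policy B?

Policy A (Z := 212):
  X = 151
  E = 78
  Z = 212
  Q = -5 + 2·151 + 4·212 = 1145
Policy B (E + 41, W − 47):
  X = 151
  E = 78 + 41 = 119
  Z = 258 − 119 = 139
  Q = -5 + 2·151 + 4·139 = 853
Q: 1145 − 853 = 292

292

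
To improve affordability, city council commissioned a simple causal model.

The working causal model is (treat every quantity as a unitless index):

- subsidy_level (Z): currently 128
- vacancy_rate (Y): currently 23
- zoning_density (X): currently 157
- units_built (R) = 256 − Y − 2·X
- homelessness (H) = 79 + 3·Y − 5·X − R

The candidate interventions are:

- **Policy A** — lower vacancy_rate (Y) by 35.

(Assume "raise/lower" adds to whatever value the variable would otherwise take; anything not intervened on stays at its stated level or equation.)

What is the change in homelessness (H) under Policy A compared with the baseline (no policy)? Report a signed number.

Baseline:
  Y = 23
  X = 157
  R = 256 − 23 − 2·157 = -81
  H = 79 + 3·23 − 5·157 − (-81) = -556
Policy A (Y − 35):
  Y = 23 − 35 = -12
  X = 157
  R = 256 − (-12) − 2·157 = -46
  H = 79 + 3·(-12) − 5·157 − (-46) = -696
Change in H: -696 − (-556) = -140

-140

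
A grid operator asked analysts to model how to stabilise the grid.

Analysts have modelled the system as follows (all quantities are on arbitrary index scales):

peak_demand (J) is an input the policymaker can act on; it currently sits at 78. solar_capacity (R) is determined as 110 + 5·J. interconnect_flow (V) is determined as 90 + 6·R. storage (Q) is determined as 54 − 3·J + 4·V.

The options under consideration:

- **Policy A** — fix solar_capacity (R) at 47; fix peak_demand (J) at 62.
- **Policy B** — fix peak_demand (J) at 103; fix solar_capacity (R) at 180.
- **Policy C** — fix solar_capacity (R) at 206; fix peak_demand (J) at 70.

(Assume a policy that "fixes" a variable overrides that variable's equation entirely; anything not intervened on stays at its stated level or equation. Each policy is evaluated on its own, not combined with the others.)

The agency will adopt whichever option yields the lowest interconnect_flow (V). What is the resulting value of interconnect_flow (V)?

Policy A (R := 47, J := 62):
  J = 62
  R = 47
  V = 90 + 6·47 = 372
Policy B (J := 103, R := 180):
  J = 103
  R = 180
  V = 90 + 6·180 = 1170
Policy C (R := 206, J := 70):
  J = 70
  R = 206
  V = 90 + 6·206 = 1326
Comparing — Policy A: V=372, Policy B: V=1170, Policy C: V=1326. Lowest is 372 (Policy A).

372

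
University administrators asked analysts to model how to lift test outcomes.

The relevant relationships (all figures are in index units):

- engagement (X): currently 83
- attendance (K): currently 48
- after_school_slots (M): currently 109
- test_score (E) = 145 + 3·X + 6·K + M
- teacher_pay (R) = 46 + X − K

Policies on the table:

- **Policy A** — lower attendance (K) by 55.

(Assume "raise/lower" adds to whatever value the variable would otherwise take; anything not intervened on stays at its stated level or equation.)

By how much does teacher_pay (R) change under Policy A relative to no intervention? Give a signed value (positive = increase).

Baseline:
  X = 83
  K = 48
  R = 46 + 83 − 48 = 81
Policy A (K − 55):
  X = 83
  K = 48 − 55 = -7
  R = 46 + 83 − (-7) = 136
Change in R: 136 − 81 = 55

55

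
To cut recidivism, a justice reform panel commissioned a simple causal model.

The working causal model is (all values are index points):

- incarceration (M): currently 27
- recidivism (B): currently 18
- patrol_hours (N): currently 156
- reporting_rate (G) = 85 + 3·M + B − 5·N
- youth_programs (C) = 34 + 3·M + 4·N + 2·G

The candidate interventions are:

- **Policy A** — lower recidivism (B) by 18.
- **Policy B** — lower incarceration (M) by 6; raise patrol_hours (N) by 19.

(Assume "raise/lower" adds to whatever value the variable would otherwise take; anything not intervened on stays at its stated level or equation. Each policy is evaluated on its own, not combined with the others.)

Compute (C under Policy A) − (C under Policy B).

Policy A (B − 18):
  M = 27
  B = 18 − 18 = 0
  N = 156
  G = 85 + 3·27 + 0 − 5·156 = -614
  C = 34 + 3·27 + 4·156 + 2·(-614) = -489
Policy B (M − 6, N + 19):
  M = 27 − 6 = 21
  B = 18
  N = 156 + 19 = 175
  G = 85 + 3·21 + 18 − 5·175 = -709
  C = 34 + 3·21 + 4·175 + 2·(-709) = -621
C: -489 − (-621) = 132

132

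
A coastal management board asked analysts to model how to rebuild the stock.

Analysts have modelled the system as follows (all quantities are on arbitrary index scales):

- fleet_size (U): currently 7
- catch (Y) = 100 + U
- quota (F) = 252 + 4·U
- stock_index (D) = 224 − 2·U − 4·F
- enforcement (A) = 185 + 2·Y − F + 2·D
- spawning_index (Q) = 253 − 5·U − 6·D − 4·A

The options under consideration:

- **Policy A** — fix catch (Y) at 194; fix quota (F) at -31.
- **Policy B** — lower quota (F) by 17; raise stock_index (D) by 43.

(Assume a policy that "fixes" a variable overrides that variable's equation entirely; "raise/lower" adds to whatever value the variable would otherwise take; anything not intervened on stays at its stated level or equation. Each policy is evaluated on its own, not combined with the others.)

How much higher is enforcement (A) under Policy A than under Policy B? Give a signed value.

Policy A (Y := 194, F := -31):
  U = 7
  Y = 194
  F = -31
  D = 224 − 2·7 − 4·(-31) = 334
  A = 185 + 2·194 − (-31) + 2·334 = 1272
Policy B (F − 17, D + 43):
  U = 7
  Y = 100 + 7 = 107
  F = 252 + 4·7 (−17 from intervention) = 263
  D = 224 − 2·7 − 4·263 (+43 from intervention) = -799
  A = 185 + 2·107 − 263 + 2·(-799) = -1462
A: 1272 − (-1462) = 2734

2734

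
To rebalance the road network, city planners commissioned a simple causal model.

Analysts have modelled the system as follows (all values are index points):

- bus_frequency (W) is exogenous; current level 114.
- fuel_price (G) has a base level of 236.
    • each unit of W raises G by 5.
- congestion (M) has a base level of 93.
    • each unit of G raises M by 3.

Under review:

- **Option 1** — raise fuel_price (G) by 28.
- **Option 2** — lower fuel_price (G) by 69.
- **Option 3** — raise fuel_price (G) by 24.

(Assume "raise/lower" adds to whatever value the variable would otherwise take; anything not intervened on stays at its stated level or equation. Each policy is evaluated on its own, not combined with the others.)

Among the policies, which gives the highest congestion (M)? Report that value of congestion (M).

Option 1 (G + 28):
  W = 114
  G = 236 + 5·114 (+28 from intervention) = 834
  M = 93 + 3·834 = 2595
Option 2 (G − 69):
  W = 114
  G = 236 + 5·114 (−69 from intervention) = 737
  M = 93 + 3·737 = 2304
Option 3 (G + 24):
  W = 114
  G = 236 + 5·114 (+24 from intervention) = 830
  M = 93 + 3·830 = 2583
Comparing — Option 1: M=2595, Option 2: M=2304, Option 3: M=2583. Highest is 2595 (Option 1).

2595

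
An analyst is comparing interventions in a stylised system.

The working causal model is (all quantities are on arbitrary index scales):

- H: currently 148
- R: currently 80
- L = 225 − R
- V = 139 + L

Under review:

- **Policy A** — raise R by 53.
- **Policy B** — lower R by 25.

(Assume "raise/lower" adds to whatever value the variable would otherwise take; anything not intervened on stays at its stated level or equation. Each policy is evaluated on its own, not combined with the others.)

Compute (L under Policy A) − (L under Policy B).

Policy A (R + 53):
  R = 80 + 53 = 133
  L = 225 − 133 = 92
Policy B (R − 25):
  R = 80 − 25 = 55
  L = 225 − 55 = 170
L: 92 − 170 = -78

-78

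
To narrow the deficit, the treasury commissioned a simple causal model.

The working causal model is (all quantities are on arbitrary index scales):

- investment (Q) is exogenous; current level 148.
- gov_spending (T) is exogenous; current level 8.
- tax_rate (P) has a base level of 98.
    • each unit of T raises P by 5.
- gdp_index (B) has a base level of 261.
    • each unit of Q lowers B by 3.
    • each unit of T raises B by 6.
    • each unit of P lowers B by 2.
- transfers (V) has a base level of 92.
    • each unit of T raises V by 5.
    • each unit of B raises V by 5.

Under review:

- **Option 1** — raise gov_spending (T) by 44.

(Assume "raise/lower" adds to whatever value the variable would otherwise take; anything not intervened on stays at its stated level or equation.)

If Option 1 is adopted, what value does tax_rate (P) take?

358

Option 1 (T + 44):
  T = 8 + 44 = 52
  P = 98 + 5·52 = 358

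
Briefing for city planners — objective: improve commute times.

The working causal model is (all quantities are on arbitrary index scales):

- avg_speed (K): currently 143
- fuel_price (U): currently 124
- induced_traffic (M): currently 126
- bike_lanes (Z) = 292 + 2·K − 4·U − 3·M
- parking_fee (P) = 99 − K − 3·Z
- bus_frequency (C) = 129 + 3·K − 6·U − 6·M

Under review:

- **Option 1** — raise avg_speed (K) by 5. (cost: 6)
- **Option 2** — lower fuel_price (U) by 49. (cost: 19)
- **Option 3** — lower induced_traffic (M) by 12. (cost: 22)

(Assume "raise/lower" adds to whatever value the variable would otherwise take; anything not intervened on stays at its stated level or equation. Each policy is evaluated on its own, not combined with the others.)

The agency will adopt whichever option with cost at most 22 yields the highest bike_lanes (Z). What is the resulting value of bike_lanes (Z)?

-100

Option 1 (K + 5):
  K = 143 + 5 = 148
  U = 124
  M = 126
  Z = 292 + 2·148 − 4·124 − 3·126 = -286
Option 2 (U − 49):
  K = 143
  U = 124 − 49 = 75
  M = 126
  Z = 292 + 2·143 − 4·75 − 3·126 = -100
Option 3 (M − 12):
  K = 143
  U = 124
  M = 126 − 12 = 114
  Z = 292 + 2·143 − 4·124 − 3·114 = -260
Comparing — Option 1: Z=-286, Option 2: Z=-100, Option 3: Z=-260. Highest is -100 (Option 2).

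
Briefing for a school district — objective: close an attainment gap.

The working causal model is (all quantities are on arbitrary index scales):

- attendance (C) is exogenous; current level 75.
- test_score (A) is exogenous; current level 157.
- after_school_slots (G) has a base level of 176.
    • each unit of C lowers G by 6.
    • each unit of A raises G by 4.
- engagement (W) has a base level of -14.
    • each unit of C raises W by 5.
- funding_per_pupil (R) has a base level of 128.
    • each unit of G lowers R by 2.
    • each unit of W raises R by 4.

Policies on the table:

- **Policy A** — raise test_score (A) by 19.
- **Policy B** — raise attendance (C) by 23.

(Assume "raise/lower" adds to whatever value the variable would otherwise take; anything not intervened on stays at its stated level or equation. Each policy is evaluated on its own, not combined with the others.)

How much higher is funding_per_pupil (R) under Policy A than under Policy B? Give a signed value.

Policy A (A + 19):
  C = 75
  A = 157 + 19 = 176
  G = 176 − 6·75 + 4·176 = 430
  W = -14 + 5·75 = 361
  R = 128 − 2·430 + 4·361 = 712
Policy B (C + 23):
  C = 75 + 23 = 98
  A = 157
  G = 176 − 6·98 + 4·157 = 216
  W = -14 + 5·98 = 476
  R = 128 − 2·216 + 4·476 = 1600
R: 712 − 1600 = -888

-888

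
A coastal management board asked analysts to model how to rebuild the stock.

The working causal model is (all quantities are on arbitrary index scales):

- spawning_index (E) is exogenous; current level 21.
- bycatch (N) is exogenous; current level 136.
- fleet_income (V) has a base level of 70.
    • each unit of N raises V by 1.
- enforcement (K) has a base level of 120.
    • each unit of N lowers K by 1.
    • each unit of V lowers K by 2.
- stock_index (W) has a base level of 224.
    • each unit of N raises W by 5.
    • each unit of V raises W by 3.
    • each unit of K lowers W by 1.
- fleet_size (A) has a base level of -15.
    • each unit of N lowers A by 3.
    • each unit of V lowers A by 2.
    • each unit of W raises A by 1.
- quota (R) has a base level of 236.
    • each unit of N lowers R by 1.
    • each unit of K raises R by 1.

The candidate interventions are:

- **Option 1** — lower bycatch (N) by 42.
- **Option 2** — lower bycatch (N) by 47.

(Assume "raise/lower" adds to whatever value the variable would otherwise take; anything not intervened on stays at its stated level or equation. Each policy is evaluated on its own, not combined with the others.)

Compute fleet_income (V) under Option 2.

Option 2 (N − 47):
  N = 136 − 47 = 89
  V = 70 + 89 = 159

159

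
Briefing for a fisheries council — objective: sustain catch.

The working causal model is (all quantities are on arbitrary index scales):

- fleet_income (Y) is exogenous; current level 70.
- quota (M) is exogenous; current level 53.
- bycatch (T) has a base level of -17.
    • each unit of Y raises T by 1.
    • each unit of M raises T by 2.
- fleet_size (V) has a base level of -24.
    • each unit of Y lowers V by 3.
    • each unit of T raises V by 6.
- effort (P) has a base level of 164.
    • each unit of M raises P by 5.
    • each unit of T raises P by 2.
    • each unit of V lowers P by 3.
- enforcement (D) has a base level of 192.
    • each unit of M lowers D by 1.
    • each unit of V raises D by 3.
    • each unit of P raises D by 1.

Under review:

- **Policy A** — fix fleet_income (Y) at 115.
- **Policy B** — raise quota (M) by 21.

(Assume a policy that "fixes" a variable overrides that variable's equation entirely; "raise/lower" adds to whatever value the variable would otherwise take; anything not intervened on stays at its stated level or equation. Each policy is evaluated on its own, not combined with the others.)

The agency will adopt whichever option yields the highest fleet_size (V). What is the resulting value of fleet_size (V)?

Policy A (Y := 115):
  Y = 115
  M = 53
  T = -17 + 115 + 2·53 = 204
  V = -24 − 3·115 + 6·204 = 855
Policy B (M + 21):
  Y = 70
  M = 53 + 21 = 74
  T = -17 + 70 + 2·74 = 201
  V = -24 − 3·70 + 6·201 = 972
Comparing — Policy A: V=855, Policy B: V=972. Highest is 972 (Policy B).

972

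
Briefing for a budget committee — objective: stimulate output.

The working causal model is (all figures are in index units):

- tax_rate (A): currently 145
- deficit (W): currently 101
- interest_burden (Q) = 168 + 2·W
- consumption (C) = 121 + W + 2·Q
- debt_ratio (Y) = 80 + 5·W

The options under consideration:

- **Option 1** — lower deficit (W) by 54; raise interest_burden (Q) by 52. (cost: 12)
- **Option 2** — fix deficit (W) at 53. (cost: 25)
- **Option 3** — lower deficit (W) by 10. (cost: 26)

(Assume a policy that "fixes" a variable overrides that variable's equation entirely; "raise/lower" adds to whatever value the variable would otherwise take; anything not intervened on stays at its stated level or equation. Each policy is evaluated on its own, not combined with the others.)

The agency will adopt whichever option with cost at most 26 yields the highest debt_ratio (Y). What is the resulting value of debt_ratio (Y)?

535

Option 1 (W − 54, Q + 52):
  W = 101 − 54 = 47
  Y = 80 + 5·47 = 315
Option 2 (W := 53):
  W = 53
  Y = 80 + 5·53 = 345
Option 3 (W − 10):
  W = 101 − 10 = 91
  Y = 80 + 5·91 = 535
Comparing — Option 1: Y=315, Option 2: Y=345, Option 3: Y=535. Highest is 535 (Option 3).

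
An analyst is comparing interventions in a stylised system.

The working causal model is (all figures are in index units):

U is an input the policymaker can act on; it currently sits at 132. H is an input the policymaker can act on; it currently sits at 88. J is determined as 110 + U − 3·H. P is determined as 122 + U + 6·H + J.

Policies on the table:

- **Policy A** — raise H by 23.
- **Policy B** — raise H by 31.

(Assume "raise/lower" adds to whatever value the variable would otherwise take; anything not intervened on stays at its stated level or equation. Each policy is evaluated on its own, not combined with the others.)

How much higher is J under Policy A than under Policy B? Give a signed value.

24

Policy A (H + 23):
  U = 132
  H = 88 + 23 = 111
  J = 110 + 132 − 3·111 = -91
Policy B (H + 31):
  U = 132
  H = 88 + 31 = 119
  J = 110 + 132 − 3·119 = -115
J: -91 − (-115) = 24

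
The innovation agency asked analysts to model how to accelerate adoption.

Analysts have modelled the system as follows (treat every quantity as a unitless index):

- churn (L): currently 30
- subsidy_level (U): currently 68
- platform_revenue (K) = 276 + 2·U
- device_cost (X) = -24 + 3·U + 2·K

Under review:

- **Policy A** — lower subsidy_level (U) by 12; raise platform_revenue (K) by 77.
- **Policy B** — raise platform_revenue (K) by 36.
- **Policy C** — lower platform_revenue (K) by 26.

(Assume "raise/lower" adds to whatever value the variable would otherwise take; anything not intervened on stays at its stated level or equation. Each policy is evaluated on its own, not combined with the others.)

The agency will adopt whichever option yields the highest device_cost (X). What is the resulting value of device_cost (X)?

Policy A (U − 12, K + 77):
  U = 68 − 12 = 56
  K = 276 + 2·56 (+77 from intervention) = 465
  X = -24 + 3·56 + 2·465 = 1074
Policy B (K + 36):
  U = 68
  K = 276 + 2·68 (+36 from intervention) = 448
  X = -24 + 3·68 + 2·448 = 1076
Policy C (K − 26):
  U = 68
  K = 276 + 2·68 (−26 from intervention) = 386
  X = -24 + 3·68 + 2·386 = 952
Comparing — Policy A: X=1074, Policy B: X=1076, Policy C: X=952. Highest is 1076 (Policy B).

1076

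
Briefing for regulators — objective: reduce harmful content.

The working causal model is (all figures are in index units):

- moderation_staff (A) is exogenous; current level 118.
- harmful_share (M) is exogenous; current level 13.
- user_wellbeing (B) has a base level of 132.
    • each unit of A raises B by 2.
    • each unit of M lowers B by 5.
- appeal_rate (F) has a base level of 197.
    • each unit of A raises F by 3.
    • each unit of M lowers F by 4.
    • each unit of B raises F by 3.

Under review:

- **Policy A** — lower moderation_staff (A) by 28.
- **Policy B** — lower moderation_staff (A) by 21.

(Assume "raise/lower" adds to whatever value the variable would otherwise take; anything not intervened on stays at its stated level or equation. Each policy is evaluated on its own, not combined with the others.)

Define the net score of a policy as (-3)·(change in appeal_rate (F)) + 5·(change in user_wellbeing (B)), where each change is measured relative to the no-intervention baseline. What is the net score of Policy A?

Baseline:
  A = 118
  M = 13
  B = 132 + 2·118 − 5·13 = 303
  F = 197 + 3·118 − 4·13 + 3·303 = 1408
Policy A (A − 28):
  A = 118 − 28 = 90
  M = 13
  B = 132 + 2·90 − 5·13 = 247
  F = 197 + 3·90 − 4·13 + 3·247 = 1156
ΔF = 1156 − 1408 = -252; ΔB = 247 − 303 = -56
Score = (-3)·(-252) + 5·(-56) = 476

476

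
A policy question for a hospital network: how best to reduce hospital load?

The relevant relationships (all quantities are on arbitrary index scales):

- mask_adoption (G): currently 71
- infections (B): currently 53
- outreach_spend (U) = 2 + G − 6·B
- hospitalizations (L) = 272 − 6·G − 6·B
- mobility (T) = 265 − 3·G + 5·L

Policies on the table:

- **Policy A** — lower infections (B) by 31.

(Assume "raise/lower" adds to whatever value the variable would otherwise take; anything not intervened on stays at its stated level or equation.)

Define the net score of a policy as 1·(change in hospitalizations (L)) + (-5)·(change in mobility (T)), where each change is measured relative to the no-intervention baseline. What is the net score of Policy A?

-4464

Baseline:
  G = 71
  B = 53
  L = 272 − 6·71 − 6·53 = -472
  T = 265 − 3·71 + 5·(-472) = -2308
Policy A (B − 31):
  G = 71
  B = 53 − 31 = 22
  L = 272 − 6·71 − 6·22 = -286
  T = 265 − 3·71 + 5·(-286) = -1378
ΔL = -286 − (-472) = 186; ΔT = -1378 − (-2308) = 930
Score = 1·186 + (-5)·930 = -4464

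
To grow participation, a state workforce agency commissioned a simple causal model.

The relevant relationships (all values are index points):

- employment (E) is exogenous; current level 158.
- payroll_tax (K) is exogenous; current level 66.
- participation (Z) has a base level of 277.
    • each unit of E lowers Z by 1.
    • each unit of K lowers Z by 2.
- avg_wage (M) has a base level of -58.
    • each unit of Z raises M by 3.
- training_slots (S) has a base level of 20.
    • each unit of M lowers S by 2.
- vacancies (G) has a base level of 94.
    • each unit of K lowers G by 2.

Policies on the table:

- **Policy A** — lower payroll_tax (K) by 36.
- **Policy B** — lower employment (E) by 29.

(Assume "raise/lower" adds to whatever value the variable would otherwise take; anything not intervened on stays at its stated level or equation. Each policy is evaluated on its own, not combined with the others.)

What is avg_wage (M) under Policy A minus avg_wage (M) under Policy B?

129

Policy A (K − 36):
  E = 158
  K = 66 − 36 = 30
  Z = 277 − 158 − 2·30 = 59
  M = -58 + 3·59 = 119
Policy B (E − 29):
  E = 158 − 29 = 129
  K = 66
  Z = 277 − 129 − 2·66 = 16
  M = -58 + 3·16 = -10
M: 119 − (-10) = 129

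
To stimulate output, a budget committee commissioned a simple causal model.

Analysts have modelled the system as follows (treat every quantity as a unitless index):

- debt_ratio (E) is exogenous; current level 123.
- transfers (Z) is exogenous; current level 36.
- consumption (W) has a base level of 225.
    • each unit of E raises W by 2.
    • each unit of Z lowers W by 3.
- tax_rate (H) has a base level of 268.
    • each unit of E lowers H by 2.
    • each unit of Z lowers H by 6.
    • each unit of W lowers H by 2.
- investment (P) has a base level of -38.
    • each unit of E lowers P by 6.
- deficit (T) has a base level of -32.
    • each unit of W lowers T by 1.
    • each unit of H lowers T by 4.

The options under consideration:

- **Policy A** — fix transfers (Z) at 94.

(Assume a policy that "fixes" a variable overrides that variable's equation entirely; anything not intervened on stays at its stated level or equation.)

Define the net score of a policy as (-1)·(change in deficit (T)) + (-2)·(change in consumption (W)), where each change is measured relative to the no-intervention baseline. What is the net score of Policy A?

174

Baseline:
  E = 123
  Z = 36
  W = 225 + 2·123 − 3·36 = 363
  H = 268 − 2·123 − 6·36 − 2·363 = -920
  T = -32 − 363 − 4·(-920) = 3285
Policy A (Z := 94):
  E = 123
  Z = 94
  W = 225 + 2·123 − 3·94 = 189
  H = 268 − 2·123 − 6·94 − 2·189 = -920
  T = -32 − 189 − 4·(-920) = 3459
ΔT = 3459 − 3285 = 174; ΔW = 189 − 363 = -174
Score = (-1)·174 + (-2)·(-174) = 174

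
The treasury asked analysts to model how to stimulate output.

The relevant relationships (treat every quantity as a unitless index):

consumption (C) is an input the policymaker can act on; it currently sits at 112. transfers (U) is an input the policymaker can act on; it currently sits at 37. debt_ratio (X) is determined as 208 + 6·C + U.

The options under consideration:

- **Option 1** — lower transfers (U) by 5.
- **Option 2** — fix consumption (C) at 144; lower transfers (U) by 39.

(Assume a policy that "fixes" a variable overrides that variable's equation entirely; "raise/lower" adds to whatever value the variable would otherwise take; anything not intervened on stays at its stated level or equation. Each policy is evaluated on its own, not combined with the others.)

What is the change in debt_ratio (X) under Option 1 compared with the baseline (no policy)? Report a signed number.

-5

Baseline:
  C = 112
  U = 37
  X = 208 + 6·112 + 37 = 917
Option 1 (U − 5):
  C = 112
  U = 37 − 5 = 32
  X = 208 + 6·112 + 32 = 912
Change in X: 912 − 917 = -5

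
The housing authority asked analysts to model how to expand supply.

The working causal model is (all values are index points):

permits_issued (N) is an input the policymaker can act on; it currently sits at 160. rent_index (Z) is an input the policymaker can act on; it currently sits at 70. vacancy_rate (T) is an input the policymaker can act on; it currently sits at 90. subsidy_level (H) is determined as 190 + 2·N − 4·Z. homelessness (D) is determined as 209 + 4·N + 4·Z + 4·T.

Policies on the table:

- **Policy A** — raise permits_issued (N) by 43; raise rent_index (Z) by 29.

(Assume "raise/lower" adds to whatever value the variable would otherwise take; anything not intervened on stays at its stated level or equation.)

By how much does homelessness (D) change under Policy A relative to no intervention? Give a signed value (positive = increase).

Baseline:
  N = 160
  Z = 70
  T = 90
  D = 209 + 4·160 + 4·70 + 4·90 = 1489
Policy A (N + 43, Z + 29):
  N = 160 + 43 = 203
  Z = 70 + 29 = 99
  T = 90
  D = 209 + 4·203 + 4·99 + 4·90 = 1777
Change in D: 1777 − 1489 = 288

288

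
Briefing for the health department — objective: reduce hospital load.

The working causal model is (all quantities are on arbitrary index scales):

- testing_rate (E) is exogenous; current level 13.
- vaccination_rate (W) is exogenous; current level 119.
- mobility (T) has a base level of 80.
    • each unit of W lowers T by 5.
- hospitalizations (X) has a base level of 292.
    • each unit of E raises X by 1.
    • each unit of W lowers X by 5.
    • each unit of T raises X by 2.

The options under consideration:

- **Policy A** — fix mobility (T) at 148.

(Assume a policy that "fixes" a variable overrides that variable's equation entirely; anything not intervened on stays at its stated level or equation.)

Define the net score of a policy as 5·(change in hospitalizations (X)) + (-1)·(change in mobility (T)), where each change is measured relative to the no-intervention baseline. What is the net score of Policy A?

Baseline:
  E = 13
  W = 119
  T = 80 − 5·119 = -515
  X = 292 + 13 − 5·119 + 2·(-515) = -1320
Policy A (T := 148):
  E = 13
  W = 119
  T = 148
  X = 292 + 13 − 5·119 + 2·148 = 6
ΔX = 6 − (-1320) = 1326; ΔT = 148 − (-515) = 663
Score = 5·1326 + (-1)·663 = 5967

5967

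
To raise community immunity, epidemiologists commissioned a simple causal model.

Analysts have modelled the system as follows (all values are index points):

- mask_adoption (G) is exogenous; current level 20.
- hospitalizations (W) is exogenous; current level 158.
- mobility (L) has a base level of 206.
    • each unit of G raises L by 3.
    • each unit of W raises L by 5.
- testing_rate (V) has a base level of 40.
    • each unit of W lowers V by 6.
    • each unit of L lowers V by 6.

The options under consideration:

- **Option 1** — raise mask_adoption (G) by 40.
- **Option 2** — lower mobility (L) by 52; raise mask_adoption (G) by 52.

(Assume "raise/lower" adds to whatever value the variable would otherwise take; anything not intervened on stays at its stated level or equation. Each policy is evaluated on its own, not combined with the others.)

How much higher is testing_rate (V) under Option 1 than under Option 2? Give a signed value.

Option 1 (G + 40):
  G = 20 + 40 = 60
  W = 158
  L = 206 + 3·60 + 5·158 = 1176
  V = 40 − 6·158 − 6·1176 = -7964
Option 2 (L − 52, G + 52):
  G = 20 + 52 = 72
  W = 158
  L = 206 + 3·72 + 5·158 (−52 from intervention) = 1160
  V = 40 − 6·158 − 6·1160 = -7868
V: -7964 − (-7868) = -96

-96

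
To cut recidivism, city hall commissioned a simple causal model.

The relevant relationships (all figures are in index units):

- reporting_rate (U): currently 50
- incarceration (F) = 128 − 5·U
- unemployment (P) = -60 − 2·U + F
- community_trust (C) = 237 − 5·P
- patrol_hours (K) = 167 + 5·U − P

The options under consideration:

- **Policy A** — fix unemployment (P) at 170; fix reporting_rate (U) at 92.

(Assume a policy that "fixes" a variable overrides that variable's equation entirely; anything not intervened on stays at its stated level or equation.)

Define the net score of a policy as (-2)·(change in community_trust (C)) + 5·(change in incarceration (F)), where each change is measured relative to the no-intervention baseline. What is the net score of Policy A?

Baseline:
  U = 50
  F = 128 − 5·50 = -122
  P = -60 − 2·50 + (-122) = -282
  C = 237 − 5·(-282) = 1647
Policy A (P := 170, U := 92):
  U = 92
  F = 128 − 5·92 = -332
  P = 170
  C = 237 − 5·170 = -613
ΔC = -613 − 1647 = -2260; ΔF = -332 − (-122) = -210
Score = (-2)·(-2260) + 5·(-210) = 3470

3470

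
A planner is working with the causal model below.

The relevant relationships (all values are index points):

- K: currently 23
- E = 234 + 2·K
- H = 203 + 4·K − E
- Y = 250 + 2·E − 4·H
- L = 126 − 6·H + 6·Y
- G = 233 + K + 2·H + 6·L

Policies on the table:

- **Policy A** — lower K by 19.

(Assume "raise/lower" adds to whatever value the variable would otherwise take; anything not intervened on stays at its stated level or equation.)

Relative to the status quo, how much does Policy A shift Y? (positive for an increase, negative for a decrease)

76

Baseline:
  K = 23
  E = 234 + 2·23 = 280
  H = 203 + 4·23 − 280 = 15
  Y = 250 + 2·280 − 4·15 = 750
Policy A (K − 19):
  K = 23 − 19 = 4
  E = 234 + 2·4 = 242
  H = 203 + 4·4 − 242 = -23
  Y = 250 + 2·242 − 4·(-23) = 826
Change in Y: 826 − 750 = 76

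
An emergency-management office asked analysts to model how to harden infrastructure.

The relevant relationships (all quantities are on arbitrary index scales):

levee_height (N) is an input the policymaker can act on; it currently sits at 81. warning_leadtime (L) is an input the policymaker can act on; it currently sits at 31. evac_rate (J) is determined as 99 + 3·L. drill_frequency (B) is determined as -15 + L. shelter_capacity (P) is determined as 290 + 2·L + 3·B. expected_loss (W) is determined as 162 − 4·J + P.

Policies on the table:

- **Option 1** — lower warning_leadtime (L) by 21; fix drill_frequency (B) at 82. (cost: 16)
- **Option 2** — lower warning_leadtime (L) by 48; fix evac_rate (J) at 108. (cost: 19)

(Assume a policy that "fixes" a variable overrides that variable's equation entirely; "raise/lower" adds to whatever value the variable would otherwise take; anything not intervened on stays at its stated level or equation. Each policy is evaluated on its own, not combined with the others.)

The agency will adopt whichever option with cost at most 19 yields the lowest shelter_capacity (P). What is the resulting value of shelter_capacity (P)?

Option 1 (L − 21, B := 82):
  L = 31 − 21 = 10
  B = 82
  P = 290 + 2·10 + 3·82 = 556
Option 2 (L − 48, J := 108):
  L = 31 − 48 = -17
  B = -15 + (-17) = -32
  P = 290 + 2·(-17) + 3·(-32) = 160
Comparing — Option 1: P=556, Option 2: P=160. Lowest is 160 (Option 2).

160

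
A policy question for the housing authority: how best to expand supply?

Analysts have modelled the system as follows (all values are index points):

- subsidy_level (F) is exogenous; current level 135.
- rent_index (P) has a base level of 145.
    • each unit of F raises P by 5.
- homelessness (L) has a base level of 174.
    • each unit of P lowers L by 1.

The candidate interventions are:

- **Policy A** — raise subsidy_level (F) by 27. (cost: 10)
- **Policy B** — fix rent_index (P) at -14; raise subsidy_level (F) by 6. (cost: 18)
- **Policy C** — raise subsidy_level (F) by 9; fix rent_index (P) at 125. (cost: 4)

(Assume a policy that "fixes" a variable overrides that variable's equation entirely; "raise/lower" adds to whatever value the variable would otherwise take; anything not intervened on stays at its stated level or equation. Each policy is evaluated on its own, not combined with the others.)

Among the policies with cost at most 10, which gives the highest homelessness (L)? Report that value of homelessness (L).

49

Policy A (F + 27):
  F = 135 + 27 = 162
  P = 145 + 5·162 = 955
  L = 174 − 955 = -781
Policy C (F + 9, P := 125):
  F = 135 + 9 = 144
  P = 125
  L = 174 − 125 = 49
Comparing — Policy A: L=-781, Policy C: L=49. Highest is 49 (Policy C).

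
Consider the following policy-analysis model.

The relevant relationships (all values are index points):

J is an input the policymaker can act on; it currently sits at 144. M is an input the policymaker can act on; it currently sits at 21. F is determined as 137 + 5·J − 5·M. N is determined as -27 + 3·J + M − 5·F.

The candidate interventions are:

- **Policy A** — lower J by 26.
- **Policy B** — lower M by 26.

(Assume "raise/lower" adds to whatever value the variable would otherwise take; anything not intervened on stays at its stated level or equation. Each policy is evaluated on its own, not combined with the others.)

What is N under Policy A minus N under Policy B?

Policy A (J − 26):
  J = 144 − 26 = 118
  M = 21
  F = 137 + 5·118 − 5·21 = 622
  N = -27 + 3·118 + 21 − 5·622 = -2762
Policy B (M − 26):
  J = 144
  M = 21 − 26 = -5
  F = 137 + 5·144 − 5·(-5) = 882
  N = -27 + 3·144 + (-5) − 5·882 = -4010
N: -2762 − (-4010) = 1248

1248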